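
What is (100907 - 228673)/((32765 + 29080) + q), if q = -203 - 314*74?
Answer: -63883/19203 ≈ -3.3267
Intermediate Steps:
q = -23439 (q = -203 - 23236 = -23439)
(100907 - 228673)/((32765 + 29080) + q) = (100907 - 228673)/((32765 + 29080) - 23439) = -127766/(61845 - 23439) = -127766/38406 = -127766*1/38406 = -63883/19203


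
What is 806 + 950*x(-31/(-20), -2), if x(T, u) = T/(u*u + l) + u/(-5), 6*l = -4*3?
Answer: 7689/4 ≈ 1922.3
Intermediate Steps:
l = -2 (l = (-4*3)/6 = (⅙)*(-12) = -2)
x(T, u) = -u/5 + T/(-2 + u²) (x(T, u) = T/(u*u - 2) + u/(-5) = T/(u² - 2) + u*(-⅕) = T/(-2 + u²) - u/5 = -u/5 + T/(-2 + u²))
806 + 950*x(-31/(-20), -2) = 806 + 950*((-1*(-2)³ + 2*(-2) + 5*(-31/(-20)))/(5*(-2 + (-2)²))) = 806 + 950*((-1*(-8) - 4 + 5*(-31*(-1/20)))/(5*(-2 + 4))) = 806 + 950*((⅕)*(8 - 4 + 5*(31/20))/2) = 806 + 950*((⅕)*(½)*(8 - 4 + 31/4)) = 806 + 950*((⅕)*(½)*(47/4)) = 806 + 950*(47/40) = 806 + 4465/4 = 7689/4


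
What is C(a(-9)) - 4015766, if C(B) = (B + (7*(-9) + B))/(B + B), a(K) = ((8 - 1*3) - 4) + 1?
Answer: -16063123/4 ≈ -4.0158e+6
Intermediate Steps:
a(K) = 2 (a(K) = ((8 - 3) - 4) + 1 = (5 - 4) + 1 = 1 + 1 = 2)
C(B) = (-63 + 2*B)/(2*B) (C(B) = (B + (-63 + B))/((2*B)) = (-63 + 2*B)*(1/(2*B)) = (-63 + 2*B)/(2*B))
C(a(-9)) - 4015766 = (-63/2 + 2)/2 - 4015766 = (1/2)*(-59/2) - 4015766 = -59/4 - 4015766 = -16063123/4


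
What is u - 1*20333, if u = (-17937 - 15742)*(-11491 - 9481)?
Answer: 706295655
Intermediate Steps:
u = 706315988 (u = -33679*(-20972) = 706315988)
u - 1*20333 = 706315988 - 1*20333 = 706315988 - 20333 = 706295655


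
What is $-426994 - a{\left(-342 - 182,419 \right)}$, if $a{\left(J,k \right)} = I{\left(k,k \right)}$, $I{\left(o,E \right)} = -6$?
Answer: $-426988$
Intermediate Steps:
$a{\left(J,k \right)} = -6$
$-426994 - a{\left(-342 - 182,419 \right)} = -426994 - -6 = -426994 + 6 = -426988$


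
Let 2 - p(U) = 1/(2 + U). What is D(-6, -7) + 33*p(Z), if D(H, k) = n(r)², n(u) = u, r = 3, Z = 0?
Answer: 117/2 ≈ 58.500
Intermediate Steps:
p(U) = 2 - 1/(2 + U)
D(H, k) = 9 (D(H, k) = 3² = 9)
D(-6, -7) + 33*p(Z) = 9 + 33*((3 + 2*0)/(2 + 0)) = 9 + 33*((3 + 0)/2) = 9 + 33*((½)*3) = 9 + 33*(3/2) = 9 + 99/2 = 117/2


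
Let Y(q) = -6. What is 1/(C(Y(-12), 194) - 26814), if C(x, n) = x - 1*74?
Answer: -1/26894 ≈ -3.7183e-5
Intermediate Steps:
C(x, n) = -74 + x (C(x, n) = x - 74 = -74 + x)
1/(C(Y(-12), 194) - 26814) = 1/((-74 - 6) - 26814) = 1/(-80 - 26814) = 1/(-26894) = -1/26894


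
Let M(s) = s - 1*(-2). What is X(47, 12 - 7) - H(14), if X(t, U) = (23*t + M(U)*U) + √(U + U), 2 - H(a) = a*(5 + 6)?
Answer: 1268 + √10 ≈ 1271.2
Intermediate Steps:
H(a) = 2 - 11*a (H(a) = 2 - a*(5 + 6) = 2 - a*11 = 2 - 11*a)
M(s) = 2 + s (M(s) = s + 2 = 2 + s)
X(t, U) = 23*t + U*(2 + U) + √2*√U (X(t, U) = (23*t + (2 + U)*U) + √(U + U) = (23*t + U*(2 + U)) + √(2*U) = (23*t + U*(2 + U)) + √2*√U = 23*t + U*(2 + U) + √2*√U)
X(47, 12 - 7) - H(14) = (23*47 + (12 - 7)*(2 + (12 - 7)) + √2*√(12 - 7)) - (2 - 11*14) = (1081 + 5*(2 + 5) + √2*√5) - (2 - 154) = (1081 + 5*7 + √10) - 1*(-152) = (1081 + 35 + √10) + 152 = (1116 + √10) + 152 = 1268 + √10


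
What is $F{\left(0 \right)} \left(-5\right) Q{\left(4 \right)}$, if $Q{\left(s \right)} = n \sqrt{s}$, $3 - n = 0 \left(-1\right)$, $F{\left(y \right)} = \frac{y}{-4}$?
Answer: $0$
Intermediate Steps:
$F{\left(y \right)} = - \frac{y}{4}$ ($F{\left(y \right)} = y \left(- \frac{1}{4}\right) = - \frac{y}{4}$)
$n = 3$ ($n = 3 - 0 \left(-1\right) = 3 - 0 = 3 + 0 = 3$)
$Q{\left(s \right)} = 3 \sqrt{s}$
$F{\left(0 \right)} \left(-5\right) Q{\left(4 \right)} = \left(- \frac{1}{4}\right) 0 \left(-5\right) 3 \sqrt{4} = 0 \left(-5\right) 3 \cdot 2 = 0 \cdot 6 = 0$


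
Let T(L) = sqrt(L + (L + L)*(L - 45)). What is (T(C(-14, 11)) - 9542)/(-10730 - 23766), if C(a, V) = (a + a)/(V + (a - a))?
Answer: 4771/17248 - 3*sqrt(805)/189728 ≈ 0.27616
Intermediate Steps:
C(a, V) = 2*a/V (C(a, V) = (2*a)/(V + 0) = (2*a)/V = 2*a/V)
T(L) = sqrt(L + 2*L*(-45 + L)) (T(L) = sqrt(L + (2*L)*(-45 + L)) = sqrt(L + 2*L*(-45 + L)))
(T(C(-14, 11)) - 9542)/(-10730 - 23766) = (sqrt((2*(-14)/11)*(-89 + 2*(2*(-14)/11))) - 9542)/(-10730 - 23766) = (sqrt((2*(-14)*(1/11))*(-89 + 2*(2*(-14)*(1/11)))) - 9542)/(-34496) = (sqrt(-28*(-89 + 2*(-28/11))/11) - 9542)*(-1/34496) = (sqrt(-28*(-89 - 56/11)/11) - 9542)*(-1/34496) = (sqrt(-28/11*(-1035/11)) - 9542)*(-1/34496) = (sqrt(28980/121) - 9542)*(-1/34496) = (6*sqrt(805)/11 - 9542)*(-1/34496) = (-9542 + 6*sqrt(805)/11)*(-1/34496) = 4771/17248 - 3*sqrt(805)/189728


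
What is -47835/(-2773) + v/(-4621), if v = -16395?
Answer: 266508870/12814033 ≈ 20.798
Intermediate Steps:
-47835/(-2773) + v/(-4621) = -47835/(-2773) - 16395/(-4621) = -47835*(-1/2773) - 16395*(-1/4621) = 47835/2773 + 16395/4621 = 266508870/12814033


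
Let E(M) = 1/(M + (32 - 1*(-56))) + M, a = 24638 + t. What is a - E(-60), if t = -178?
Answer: 686559/28 ≈ 24520.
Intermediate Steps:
a = 24460 (a = 24638 - 178 = 24460)
E(M) = M + 1/(88 + M) (E(M) = 1/(M + (32 + 56)) + M = 1/(M + 88) + M = 1/(88 + M) + M = M + 1/(88 + M))
a - E(-60) = 24460 - (1 + (-60)² + 88*(-60))/(88 - 60) = 24460 - (1 + 3600 - 5280)/28 = 24460 - (-1679)/28 = 24460 - 1*(-1679/28) = 24460 + 1679/28 = 686559/28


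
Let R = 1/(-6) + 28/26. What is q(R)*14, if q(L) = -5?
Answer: -70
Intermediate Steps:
R = 71/78 (R = 1*(-⅙) + 28*(1/26) = -⅙ + 14/13 = 71/78 ≈ 0.91026)
q(R)*14 = -5*14 = -70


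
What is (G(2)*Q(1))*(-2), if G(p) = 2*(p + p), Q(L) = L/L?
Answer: -16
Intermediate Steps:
Q(L) = 1
G(p) = 4*p (G(p) = 2*(2*p) = 4*p)
(G(2)*Q(1))*(-2) = ((4*2)*1)*(-2) = (8*1)*(-2) = 8*(-2) = -16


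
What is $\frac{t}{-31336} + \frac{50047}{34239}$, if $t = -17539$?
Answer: $\frac{2168790613}{1072913304} \approx 2.0214$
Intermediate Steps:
$\frac{t}{-31336} + \frac{50047}{34239} = - \frac{17539}{-31336} + \frac{50047}{34239} = \left(-17539\right) \left(- \frac{1}{31336}\right) + 50047 \cdot \frac{1}{34239} = \frac{17539}{31336} + \frac{50047}{34239} = \frac{2168790613}{1072913304}$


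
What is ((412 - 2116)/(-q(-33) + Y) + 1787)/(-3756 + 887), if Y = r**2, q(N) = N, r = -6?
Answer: -40533/65987 ≈ -0.61426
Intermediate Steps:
Y = 36 (Y = (-6)**2 = 36)
((412 - 2116)/(-q(-33) + Y) + 1787)/(-3756 + 887) = ((412 - 2116)/(-1*(-33) + 36) + 1787)/(-3756 + 887) = (-1704/(33 + 36) + 1787)/(-2869) = (-1704/69 + 1787)*(-1/2869) = (-1704*1/69 + 1787)*(-1/2869) = (-568/23 + 1787)*(-1/2869) = (40533/23)*(-1/2869) = -40533/65987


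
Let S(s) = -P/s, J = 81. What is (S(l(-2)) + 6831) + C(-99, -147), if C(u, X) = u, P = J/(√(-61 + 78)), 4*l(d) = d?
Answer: 6732 + 162*√17/17 ≈ 6771.3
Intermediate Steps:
l(d) = d/4
P = 81*√17/17 (P = 81/(√(-61 + 78)) = 81/(√17) = 81*(√17/17) = 81*√17/17 ≈ 19.645)
S(s) = -81*√17/(17*s) (S(s) = -81*√17/17/s = -81*√17/(17*s))
(S(l(-2)) + 6831) + C(-99, -147) = (-81*√17/(17*((¼)*(-2))) + 6831) - 99 = (-81*√17/(17*(-½)) + 6831) - 99 = (-81/17*√17*(-2) + 6831) - 99 = (162*√17/17 + 6831) - 99 = (6831 + 162*√17/17) - 99 = 6732 + 162*√17/17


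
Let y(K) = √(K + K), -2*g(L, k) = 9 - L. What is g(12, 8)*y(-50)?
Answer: 15*I ≈ 15.0*I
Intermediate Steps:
g(L, k) = -9/2 + L/2 (g(L, k) = -(9 - L)/2 = -9/2 + L/2)
y(K) = √2*√K (y(K) = √(2*K) = √2*√K)
g(12, 8)*y(-50) = (-9/2 + (½)*12)*(√2*√(-50)) = (-9/2 + 6)*(√2*(5*I*√2)) = 3*(10*I)/2 = 15*I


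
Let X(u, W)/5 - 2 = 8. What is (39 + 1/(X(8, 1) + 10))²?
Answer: 5480281/3600 ≈ 1522.3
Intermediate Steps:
X(u, W) = 50 (X(u, W) = 10 + 5*8 = 10 + 40 = 50)
(39 + 1/(X(8, 1) + 10))² = (39 + 1/(50 + 10))² = (39 + 1/60)² = (2341/60)² = 5480281/3600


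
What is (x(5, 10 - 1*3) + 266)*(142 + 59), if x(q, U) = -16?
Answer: 50250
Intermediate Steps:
(x(5, 10 - 1*3) + 266)*(142 + 59) = (-16 + 266)*(142 + 59) = 250*201 = 50250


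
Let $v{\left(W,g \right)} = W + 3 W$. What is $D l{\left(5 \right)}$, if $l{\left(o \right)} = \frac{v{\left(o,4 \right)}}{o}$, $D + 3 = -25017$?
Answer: $-100080$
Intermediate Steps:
$D = -25020$ ($D = -3 - 25017 = -25020$)
$v{\left(W,g \right)} = 4 W$
$l{\left(o \right)} = 4$ ($l{\left(o \right)} = \frac{4 o}{o} = 4$)
$D l{\left(5 \right)} = \left(-25020\right) 4 = -100080$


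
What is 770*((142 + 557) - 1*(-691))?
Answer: 1070300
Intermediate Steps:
770*((142 + 557) - 1*(-691)) = 770*(699 + 691) = 770*1390 = 1070300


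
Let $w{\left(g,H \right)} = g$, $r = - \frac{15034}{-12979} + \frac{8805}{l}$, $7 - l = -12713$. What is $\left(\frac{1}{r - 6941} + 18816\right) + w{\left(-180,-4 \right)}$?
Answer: $\frac{1423298606702020}{76373611167} \approx 18636.0$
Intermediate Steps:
$l = 12720$ ($l = 7 - -12713 = 7 + 12713 = 12720$)
$r = \frac{20367505}{11006192}$ ($r = - \frac{15034}{-12979} + \frac{8805}{12720} = \left(-15034\right) \left(- \frac{1}{12979}\right) + 8805 \cdot \frac{1}{12720} = \frac{15034}{12979} + \frac{587}{848} = \frac{20367505}{11006192} \approx 1.8505$)
$\left(\frac{1}{r - 6941} + 18816\right) + w{\left(-180,-4 \right)} = \left(\frac{1}{\frac{20367505}{11006192} - 6941} + 18816\right) - 180 = \left(\frac{1}{- \frac{76373611167}{11006192}} + 18816\right) - 180 = \left(- \frac{11006192}{76373611167} + 18816\right) - 180 = \frac{1437045856712080}{76373611167} - 180 = \frac{1423298606702020}{76373611167}$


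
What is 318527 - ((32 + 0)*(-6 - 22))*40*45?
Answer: 1931327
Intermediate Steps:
318527 - ((32 + 0)*(-6 - 22))*40*45 = 318527 - (32*(-28))*40*45 = 318527 - (-896*40)*45 = 318527 - (-35840)*45 = 318527 - 1*(-1612800) = 318527 + 1612800 = 1931327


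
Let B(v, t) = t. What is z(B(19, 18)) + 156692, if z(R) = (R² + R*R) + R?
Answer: 157358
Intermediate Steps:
z(R) = R + 2*R² (z(R) = (R² + R²) + R = 2*R² + R = R + 2*R²)
z(B(19, 18)) + 156692 = 18*(1 + 2*18) + 156692 = 18*(1 + 36) + 156692 = 18*37 + 156692 = 666 + 156692 = 157358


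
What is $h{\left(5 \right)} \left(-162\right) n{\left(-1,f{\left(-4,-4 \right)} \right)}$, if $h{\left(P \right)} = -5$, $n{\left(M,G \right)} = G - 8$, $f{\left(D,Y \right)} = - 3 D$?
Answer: $3240$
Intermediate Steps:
$n{\left(M,G \right)} = -8 + G$ ($n{\left(M,G \right)} = G - 8 = -8 + G$)
$h{\left(5 \right)} \left(-162\right) n{\left(-1,f{\left(-4,-4 \right)} \right)} = \left(-5\right) \left(-162\right) \left(-8 - -12\right) = 810 \left(-8 + 12\right) = 810 \cdot 4 = 3240$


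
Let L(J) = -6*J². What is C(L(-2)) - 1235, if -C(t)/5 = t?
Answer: -1115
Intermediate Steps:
C(t) = -5*t
C(L(-2)) - 1235 = -(-30)*(-2)² - 1235 = -(-30)*4 - 1235 = -5*(-24) - 1235 = 120 - 1235 = -1115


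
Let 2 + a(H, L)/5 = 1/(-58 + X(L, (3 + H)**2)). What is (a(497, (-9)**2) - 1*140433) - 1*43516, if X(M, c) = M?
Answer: -4231052/23 ≈ -1.8396e+5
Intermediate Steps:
a(H, L) = -10 + 5/(-58 + L)
(a(497, (-9)**2) - 1*140433) - 1*43516 = (5*(117 - 2*(-9)**2)/(-58 + (-9)**2) - 1*140433) - 1*43516 = (5*(117 - 2*81)/(-58 + 81) - 140433) - 43516 = (5*(117 - 162)/23 - 140433) - 43516 = (5*(1/23)*(-45) - 140433) - 43516 = (-225/23 - 140433) - 43516 = -3230184/23 - 43516 = -4231052/23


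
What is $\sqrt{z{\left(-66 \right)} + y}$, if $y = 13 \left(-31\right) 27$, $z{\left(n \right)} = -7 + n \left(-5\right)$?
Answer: $i \sqrt{10558} \approx 102.75 i$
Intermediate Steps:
$z{\left(n \right)} = -7 - 5 n$
$y = -10881$ ($y = \left(-403\right) 27 = -10881$)
$\sqrt{z{\left(-66 \right)} + y} = \sqrt{\left(-7 - -330\right) - 10881} = \sqrt{\left(-7 + 330\right) - 10881} = \sqrt{323 - 10881} = \sqrt{-10558} = i \sqrt{10558}$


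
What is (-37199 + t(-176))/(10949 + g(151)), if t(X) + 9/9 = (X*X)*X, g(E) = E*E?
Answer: -2744488/16875 ≈ -162.64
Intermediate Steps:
g(E) = E²
t(X) = -1 + X³ (t(X) = -1 + (X*X)*X = -1 + X²*X = -1 + X³)
(-37199 + t(-176))/(10949 + g(151)) = (-37199 + (-1 + (-176)³))/(10949 + 151²) = (-37199 + (-1 - 5451776))/(10949 + 22801) = (-37199 - 5451777)/33750 = -5488976*1/33750 = -2744488/16875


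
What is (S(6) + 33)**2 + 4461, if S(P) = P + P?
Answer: 6486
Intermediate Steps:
S(P) = 2*P
(S(6) + 33)**2 + 4461 = (2*6 + 33)**2 + 4461 = (12 + 33)**2 + 4461 = 45**2 + 4461 = 2025 + 4461 = 6486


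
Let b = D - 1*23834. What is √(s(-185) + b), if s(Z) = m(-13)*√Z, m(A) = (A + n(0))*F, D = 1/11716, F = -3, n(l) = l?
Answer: √(-817891449847 + 1338330396*I*√185)/5858 ≈ 1.7179 + 154.39*I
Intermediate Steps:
D = 1/11716 ≈ 8.5353e-5
m(A) = -3*A (m(A) = (A + 0)*(-3) = A*(-3) = -3*A)
b = -279239143/11716 (b = 1/11716 - 1*23834 = 1/11716 - 23834 = -279239143/11716 ≈ -23834.)
s(Z) = 39*√Z (s(Z) = (-3*(-13))*√Z = 39*√Z)
√(s(-185) + b) = √(39*√(-185) - 279239143/11716) = √(39*(I*√185) - 279239143/11716) = √(39*I*√185 - 279239143/11716) = √(-279239143/11716 + 39*I*√185)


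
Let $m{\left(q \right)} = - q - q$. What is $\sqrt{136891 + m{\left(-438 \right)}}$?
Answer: $\sqrt{137767} \approx 371.17$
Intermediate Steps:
$m{\left(q \right)} = - 2 q$
$\sqrt{136891 + m{\left(-438 \right)}} = \sqrt{136891 - -876} = \sqrt{136891 + 876} = \sqrt{137767}$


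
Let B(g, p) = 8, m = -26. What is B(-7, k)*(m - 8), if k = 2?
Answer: -272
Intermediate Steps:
B(-7, k)*(m - 8) = 8*(-26 - 8) = 8*(-34) = -272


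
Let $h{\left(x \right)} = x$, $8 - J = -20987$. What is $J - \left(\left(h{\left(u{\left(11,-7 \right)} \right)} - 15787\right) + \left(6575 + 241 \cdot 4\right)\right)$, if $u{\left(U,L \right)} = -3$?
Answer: $29246$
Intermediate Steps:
$J = 20995$ ($J = 8 - -20987 = 8 + 20987 = 20995$)
$J - \left(\left(h{\left(u{\left(11,-7 \right)} \right)} - 15787\right) + \left(6575 + 241 \cdot 4\right)\right) = 20995 - \left(\left(-3 - 15787\right) + \left(6575 + 241 \cdot 4\right)\right) = 20995 - \left(-15790 + \left(6575 + 964\right)\right) = 20995 - \left(-15790 + 7539\right) = 20995 - -8251 = 20995 + 8251 = 29246$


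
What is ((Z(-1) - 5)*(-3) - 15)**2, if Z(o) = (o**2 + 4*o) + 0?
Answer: 81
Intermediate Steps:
Z(o) = o**2 + 4*o
((Z(-1) - 5)*(-3) - 15)**2 = ((-(4 - 1) - 5)*(-3) - 15)**2 = ((-1*3 - 5)*(-3) - 15)**2 = ((-3 - 5)*(-3) - 15)**2 = (-8*(-3) - 15)**2 = (24 - 15)**2 = 9**2 = 81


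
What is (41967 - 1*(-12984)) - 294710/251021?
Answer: 13793560261/251021 ≈ 54950.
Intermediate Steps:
(41967 - 1*(-12984)) - 294710/251021 = (41967 + 12984) - 294710/251021 = 54951 - 1*294710/251021 = 54951 - 294710/251021 = 13793560261/251021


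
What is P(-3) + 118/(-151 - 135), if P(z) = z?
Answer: -488/143 ≈ -3.4126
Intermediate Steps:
P(-3) + 118/(-151 - 135) = -3 + 118/(-151 - 135) = -3 + 118/(-286) = -3 - 1/286*118 = -3 - 59/143 = -488/143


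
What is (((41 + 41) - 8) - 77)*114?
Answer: -342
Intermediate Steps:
(((41 + 41) - 8) - 77)*114 = ((82 - 8) - 77)*114 = (74 - 77)*114 = -3*114 = -342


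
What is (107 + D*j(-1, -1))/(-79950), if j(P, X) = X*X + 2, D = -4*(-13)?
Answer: -263/79950 ≈ -0.0032896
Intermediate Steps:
D = 52
j(P, X) = 2 + X² (j(P, X) = X² + 2 = 2 + X²)
(107 + D*j(-1, -1))/(-79950) = (107 + 52*(2 + (-1)²))/(-79950) = (107 + 52*(2 + 1))*(-1/79950) = (107 + 52*3)*(-1/79950) = (107 + 156)*(-1/79950) = 263*(-1/79950) = -263/79950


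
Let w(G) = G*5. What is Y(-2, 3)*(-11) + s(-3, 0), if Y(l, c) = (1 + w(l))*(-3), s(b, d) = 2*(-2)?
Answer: -301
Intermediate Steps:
w(G) = 5*G
s(b, d) = -4
Y(l, c) = -3 - 15*l (Y(l, c) = (1 + 5*l)*(-3) = -3 - 15*l)
Y(-2, 3)*(-11) + s(-3, 0) = (-3 - 15*(-2))*(-11) - 4 = (-3 + 30)*(-11) - 4 = 27*(-11) - 4 = -297 - 4 = -301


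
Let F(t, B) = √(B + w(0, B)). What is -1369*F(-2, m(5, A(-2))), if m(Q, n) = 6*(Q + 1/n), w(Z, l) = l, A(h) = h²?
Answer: -4107*√7 ≈ -10866.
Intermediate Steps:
m(Q, n) = 6*Q + 6/n
F(t, B) = √2*√B (F(t, B) = √(B + B) = √(2*B) = √2*√B)
-1369*F(-2, m(5, A(-2))) = -1369*√2*√(6*5 + 6/((-2)²)) = -1369*√2*√(30 + 6/4) = -1369*√2*√(30 + 6*(¼)) = -1369*√2*√(30 + 3/2) = -1369*√2*√(63/2) = -1369*√2*3*√14/2 = -4107*√7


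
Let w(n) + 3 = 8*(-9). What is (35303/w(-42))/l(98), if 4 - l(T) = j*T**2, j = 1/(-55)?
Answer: -388333/147360 ≈ -2.6353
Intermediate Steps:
j = -1/55 ≈ -0.018182
w(n) = -75 (w(n) = -3 + 8*(-9) = -3 - 72 = -75)
l(T) = 4 + T**2/55 (l(T) = 4 - (-1)*T**2/55 = 4 + T**2/55)
(35303/w(-42))/l(98) = (35303/(-75))/(4 + (1/55)*98**2) = (35303*(-1/75))/(4 + (1/55)*9604) = -35303/(75*(4 + 9604/55)) = -35303/(75*9824/55) = -35303/75*55/9824 = -388333/147360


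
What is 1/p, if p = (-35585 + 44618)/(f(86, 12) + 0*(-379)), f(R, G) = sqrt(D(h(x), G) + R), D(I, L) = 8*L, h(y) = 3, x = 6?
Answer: sqrt(182)/9033 ≈ 0.0014935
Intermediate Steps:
f(R, G) = sqrt(R + 8*G) (f(R, G) = sqrt(8*G + R) = sqrt(R + 8*G))
p = 9033*sqrt(182)/182 (p = (-35585 + 44618)/(sqrt(86 + 8*12) + 0*(-379)) = 9033/(sqrt(86 + 96) + 0) = 9033/(sqrt(182) + 0) = 9033/(sqrt(182)) = 9033*(sqrt(182)/182) = 9033*sqrt(182)/182 ≈ 669.57)
1/p = 1/(9033*sqrt(182)/182) = sqrt(182)/9033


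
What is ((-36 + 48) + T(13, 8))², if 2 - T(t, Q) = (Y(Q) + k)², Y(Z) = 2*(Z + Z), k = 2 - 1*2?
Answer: 1020100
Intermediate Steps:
k = 0 (k = 2 - 2 = 0)
Y(Z) = 4*Z (Y(Z) = 2*(2*Z) = 4*Z)
T(t, Q) = 2 - 16*Q² (T(t, Q) = 2 - (4*Q + 0)² = 2 - (4*Q)² = 2 - 16*Q²)
((-36 + 48) + T(13, 8))² = ((-36 + 48) + (2 - 16*8²))² = (12 + (2 - 16*64))² = (12 + (2 - 1024))² = (12 - 1022)² = (-1010)² = 1020100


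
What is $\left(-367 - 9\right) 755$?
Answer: $-283880$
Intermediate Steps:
$\left(-367 - 9\right) 755 = \left(-376\right) 755 = -283880$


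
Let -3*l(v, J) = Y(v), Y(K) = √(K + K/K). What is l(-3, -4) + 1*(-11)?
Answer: -11 - I*√2/3 ≈ -11.0 - 0.4714*I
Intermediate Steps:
Y(K) = √(1 + K) (Y(K) = √(K + 1) = √(1 + K))
l(v, J) = -√(1 + v)/3
l(-3, -4) + 1*(-11) = -√(1 - 3)/3 + 1*(-11) = -I*√2/3 - 11 = -11 - I*√2/3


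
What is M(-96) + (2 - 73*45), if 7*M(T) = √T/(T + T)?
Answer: -3283 - I*√6/336 ≈ -3283.0 - 0.0072901*I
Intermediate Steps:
M(T) = 1/(14*√T) (M(T) = (√T/(T + T))/7 = (√T/((2*T)))/7 = ((1/(2*T))*√T)/7 = (1/(2*√T))/7 = 1/(14*√T))
M(-96) + (2 - 73*45) = 1/(14*√(-96)) + (2 - 73*45) = (-I*√6/24)/14 + (2 - 3285) = -I*√6/336 - 3283 = -3283 - I*√6/336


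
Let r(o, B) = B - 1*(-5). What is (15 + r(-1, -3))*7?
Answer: 119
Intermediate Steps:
r(o, B) = 5 + B (r(o, B) = B + 5 = 5 + B)
(15 + r(-1, -3))*7 = (15 + (5 - 3))*7 = (15 + 2)*7 = 17*7 = 119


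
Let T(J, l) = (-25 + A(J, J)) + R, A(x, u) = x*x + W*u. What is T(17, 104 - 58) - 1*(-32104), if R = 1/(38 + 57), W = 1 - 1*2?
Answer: 3073346/95 ≈ 32351.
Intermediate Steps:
W = -1 (W = 1 - 2 = -1)
A(x, u) = x² - u (A(x, u) = x*x - u = x² - u)
R = 1/95 ≈ 0.010526
T(J, l) = -2374/95 + J² - J (T(J, l) = (-25 + (J² - J)) + 1/95 = (-25 + J² - J) + 1/95 = -2374/95 + J² - J)
T(17, 104 - 58) - 1*(-32104) = (-2374/95 + 17² - 1*17) - 1*(-32104) = (-2374/95 + 289 - 17) + 32104 = 23466/95 + 32104 = 3073346/95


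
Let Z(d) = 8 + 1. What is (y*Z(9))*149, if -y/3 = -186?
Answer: 748278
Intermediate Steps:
Z(d) = 9
y = 558 (y = -3*(-186) = 558)
(y*Z(9))*149 = (558*9)*149 = 5022*149 = 748278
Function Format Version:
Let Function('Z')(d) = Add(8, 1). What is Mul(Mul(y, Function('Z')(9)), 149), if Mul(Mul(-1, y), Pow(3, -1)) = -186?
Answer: 748278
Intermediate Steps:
Function('Z')(d) = 9
y = 558 (y = Mul(-3, -186) = 558)
Mul(Mul(y, Function('Z')(9)), 149) = Mul(Mul(558, 9), 149) = Mul(5022, 149) = 748278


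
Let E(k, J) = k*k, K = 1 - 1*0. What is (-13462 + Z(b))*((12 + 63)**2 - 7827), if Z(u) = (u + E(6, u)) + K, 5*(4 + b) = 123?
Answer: 147582444/5 ≈ 2.9516e+7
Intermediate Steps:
b = 103/5 (b = -4 + (1/5)*123 = -4 + 123/5 = 103/5 ≈ 20.600)
K = 1 (K = 1 + 0 = 1)
E(k, J) = k**2
Z(u) = 37 + u (Z(u) = (u + 6**2) + 1 = (u + 36) + 1 = (36 + u) + 1 = 37 + u)
(-13462 + Z(b))*((12 + 63)**2 - 7827) = (-13462 + (37 + 103/5))*((12 + 63)**2 - 7827) = (-13462 + 288/5)*(75**2 - 7827) = -67022*(5625 - 7827)/5 = -67022/5*(-2202) = 147582444/5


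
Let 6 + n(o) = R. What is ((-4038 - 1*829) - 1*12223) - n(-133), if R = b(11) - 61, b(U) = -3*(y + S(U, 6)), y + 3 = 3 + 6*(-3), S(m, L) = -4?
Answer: -17089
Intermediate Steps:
y = -18 (y = -3 + (3 + 6*(-3)) = -3 + (3 - 18) = -3 - 15 = -18)
b(U) = 66 (b(U) = -3*(-18 - 4) = -3*(-22) = 66)
R = 5 (R = 66 - 61 = 5)
n(o) = -1 (n(o) = -6 + 5 = -1)
((-4038 - 1*829) - 1*12223) - n(-133) = ((-4038 - 1*829) - 1*12223) - 1*(-1) = ((-4038 - 829) - 12223) + 1 = (-4867 - 12223) + 1 = -17090 + 1 = -17089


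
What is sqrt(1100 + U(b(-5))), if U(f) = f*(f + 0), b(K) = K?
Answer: 15*sqrt(5) ≈ 33.541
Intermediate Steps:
U(f) = f**2 (U(f) = f*f = f**2)
sqrt(1100 + U(b(-5))) = sqrt(1100 + (-5)**2) = sqrt(1100 + 25) = sqrt(1125) = 15*sqrt(5)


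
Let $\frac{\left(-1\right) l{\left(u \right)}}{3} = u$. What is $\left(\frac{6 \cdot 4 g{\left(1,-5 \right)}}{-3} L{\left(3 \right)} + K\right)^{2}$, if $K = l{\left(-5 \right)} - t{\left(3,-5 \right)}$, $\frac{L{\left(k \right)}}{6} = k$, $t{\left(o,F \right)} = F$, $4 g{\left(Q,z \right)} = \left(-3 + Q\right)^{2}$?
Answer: $15376$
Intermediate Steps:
$g{\left(Q,z \right)} = \frac{\left(-3 + Q\right)^{2}}{4}$
$l{\left(u \right)} = - 3 u$
$L{\left(k \right)} = 6 k$
$K = 20$ ($K = \left(-3\right) \left(-5\right) - -5 = 15 + 5 = 20$)
$\left(\frac{6 \cdot 4 g{\left(1,-5 \right)}}{-3} L{\left(3 \right)} + K\right)^{2} = \left(\frac{6 \cdot 4 \frac{\left(-3 + 1\right)^{2}}{4}}{-3} \cdot 6 \cdot 3 + 20\right)^{2} = \left(24 \frac{\left(-2\right)^{2}}{4} \left(- \frac{1}{3}\right) 18 + 20\right)^{2} = \left(24 \cdot \frac{1}{4} \cdot 4 \left(- \frac{1}{3}\right) 18 + 20\right)^{2} = \left(24 \cdot 1 \left(- \frac{1}{3}\right) 18 + 20\right)^{2} = \left(24 \left(- \frac{1}{3}\right) 18 + 20\right)^{2} = \left(\left(-8\right) 18 + 20\right)^{2} = \left(-144 + 20\right)^{2} = \left(-124\right)^{2} = 15376$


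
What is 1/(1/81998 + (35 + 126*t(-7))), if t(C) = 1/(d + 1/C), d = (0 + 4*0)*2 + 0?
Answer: -81998/69452305 ≈ -0.0011806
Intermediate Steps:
d = 0 (d = (0 + 0)*2 + 0 = 0*2 + 0 = 0 + 0 = 0)
t(C) = C (t(C) = 1/(0 + 1/C) = 1/(1/C) = C)
1/(1/81998 + (35 + 126*t(-7))) = 1/(1/81998 + (35 + 126*(-7))) = 1/(1/81998 + (35 - 882)) = 1/(1/81998 - 847) = 1/(-69452305/81998) = -81998/69452305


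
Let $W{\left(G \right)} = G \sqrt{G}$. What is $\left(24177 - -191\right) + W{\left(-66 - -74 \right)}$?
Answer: $24368 + 16 \sqrt{2} \approx 24391.0$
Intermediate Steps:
$W{\left(G \right)} = G^{\frac{3}{2}}$
$\left(24177 - -191\right) + W{\left(-66 - -74 \right)} = \left(24177 - -191\right) + \left(-66 - -74\right)^{\frac{3}{2}} = \left(24177 + 191\right) + \left(-66 + 74\right)^{\frac{3}{2}} = 24368 + 8^{\frac{3}{2}} = 24368 + 16 \sqrt{2}$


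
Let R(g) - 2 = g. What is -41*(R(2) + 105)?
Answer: -4469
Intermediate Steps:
R(g) = 2 + g
-41*(R(2) + 105) = -41*((2 + 2) + 105) = -41*(4 + 105) = -41*109 = -4469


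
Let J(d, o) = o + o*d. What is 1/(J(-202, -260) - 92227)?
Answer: -1/39967 ≈ -2.5021e-5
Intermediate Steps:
J(d, o) = o + d*o
1/(J(-202, -260) - 92227) = 1/(-260*(1 - 202) - 92227) = 1/(-260*(-201) - 92227) = 1/(52260 - 92227) = 1/(-39967) = -1/39967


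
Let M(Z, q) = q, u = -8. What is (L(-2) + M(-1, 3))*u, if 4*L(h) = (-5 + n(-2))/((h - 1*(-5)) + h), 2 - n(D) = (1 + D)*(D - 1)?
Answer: -12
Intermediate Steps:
n(D) = 2 - (1 + D)*(-1 + D) (n(D) = 2 - (1 + D)*(D - 1) = 2 - (1 + D)*(-1 + D))
L(h) = -3/(2*(5 + 2*h)) (L(h) = ((-5 + (3 - 1*(-2)²))/((h - 1*(-5)) + h))/4 = ((-5 + (3 - 1*4))/((h + 5) + h))/4 = ((-5 + (3 - 4))/((5 + h) + h))/4 = ((-5 - 1)/(5 + 2*h))/4 = (-6/(5 + 2*h))/4 = -3/(2*(5 + 2*h)))
(L(-2) + M(-1, 3))*u = (-3/(10 + 4*(-2)) + 3)*(-8) = (-3/(10 - 8) + 3)*(-8) = (-3/2 + 3)*(-8) = (3/2)*(-8) = -12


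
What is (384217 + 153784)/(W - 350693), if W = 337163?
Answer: -538001/13530 ≈ -39.764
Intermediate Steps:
(384217 + 153784)/(W - 350693) = (384217 + 153784)/(337163 - 350693) = 538001/(-13530) = 538001*(-1/13530) = -538001/13530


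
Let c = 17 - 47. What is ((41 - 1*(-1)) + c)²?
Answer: 144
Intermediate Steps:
c = -30
((41 - 1*(-1)) + c)² = ((41 - 1*(-1)) - 30)² = ((41 + 1) - 30)² = (42 - 30)² = 12² = 144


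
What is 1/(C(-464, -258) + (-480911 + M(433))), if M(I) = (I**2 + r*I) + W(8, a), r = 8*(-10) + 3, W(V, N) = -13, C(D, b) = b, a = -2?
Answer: -1/327034 ≈ -3.0578e-6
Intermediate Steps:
r = -77 (r = -80 + 3 = -77)
M(I) = -13 + I**2 - 77*I (M(I) = (I**2 - 77*I) - 13 = -13 + I**2 - 77*I)
1/(C(-464, -258) + (-480911 + M(433))) = 1/(-258 + (-480911 + (-13 + 433**2 - 77*433))) = 1/(-258 + (-480911 + (-13 + 187489 - 33341))) = 1/(-258 + (-480911 + 154135)) = 1/(-258 - 326776) = 1/(-327034) = -1/327034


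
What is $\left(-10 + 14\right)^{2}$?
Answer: $16$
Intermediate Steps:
$\left(-10 + 14\right)^{2} = 4^{2} = 16$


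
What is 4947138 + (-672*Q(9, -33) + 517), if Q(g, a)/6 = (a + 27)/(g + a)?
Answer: 4946647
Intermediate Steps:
Q(g, a) = 6*(27 + a)/(a + g) (Q(g, a) = 6*((a + 27)/(g + a)) = 6*((27 + a)/(a + g)) = 6*(27 + a)/(a + g))
4947138 + (-672*Q(9, -33) + 517) = 4947138 + (-4032*(27 - 33)/(-33 + 9) + 517) = 4947138 + (-4032*(-6)/(-24) + 517) = 4947138 + (-4032*(-1)*(-6)/24 + 517) = 4947138 + (-672*3/2 + 517) = 4947138 + (-1008 + 517) = 4947138 - 491 = 4946647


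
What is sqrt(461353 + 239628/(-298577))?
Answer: sqrt(41128729468259581)/298577 ≈ 679.23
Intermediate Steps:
sqrt(461353 + 239628/(-298577)) = sqrt(461353 + 239628*(-1/298577)) = sqrt(461353 - 239628/298577) = sqrt(137749155053/298577) = sqrt(41128729468259581)/298577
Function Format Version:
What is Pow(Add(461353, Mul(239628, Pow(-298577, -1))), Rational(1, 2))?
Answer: Mul(Rational(1, 298577), Pow(41128729468259581, Rational(1, 2))) ≈ 679.23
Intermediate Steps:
Pow(Add(461353, Mul(239628, Pow(-298577, -1))), Rational(1, 2)) = Pow(Add(461353, Mul(239628, Rational(-1, 298577))), Rational(1, 2)) = Pow(Add(461353, Rational(-239628, 298577)), Rational(1, 2)) = Pow(Rational(137749155053, 298577), Rational(1, 2)) = Mul(Rational(1, 298577), Pow(41128729468259581, Rational(1, 2)))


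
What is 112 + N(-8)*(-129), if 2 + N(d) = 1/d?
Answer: 3089/8 ≈ 386.13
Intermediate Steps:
N(d) = -2 + 1/d
112 + N(-8)*(-129) = 112 + (-2 + 1/(-8))*(-129) = 112 + (-2 - ⅛)*(-129) = 112 - 17/8*(-129) = 112 + 2193/8 = 3089/8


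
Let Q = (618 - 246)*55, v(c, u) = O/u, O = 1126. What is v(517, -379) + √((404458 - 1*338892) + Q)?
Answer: -1126/379 + √86026 ≈ 290.33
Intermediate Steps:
v(c, u) = 1126/u
Q = 20460 (Q = 372*55 = 20460)
v(517, -379) + √((404458 - 1*338892) + Q) = 1126/(-379) + √((404458 - 1*338892) + 20460) = 1126*(-1/379) + √((404458 - 338892) + 20460) = -1126/379 + √(65566 + 20460) = -1126/379 + √86026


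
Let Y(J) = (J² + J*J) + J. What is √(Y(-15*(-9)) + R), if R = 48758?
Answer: √85343 ≈ 292.14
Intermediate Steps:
Y(J) = J + 2*J² (Y(J) = (J² + J²) + J = 2*J² + J = J + 2*J²)
√(Y(-15*(-9)) + R) = √((-15*(-9))*(1 + 2*(-15*(-9))) + 48758) = √(135*(1 + 2*135) + 48758) = √(135*(1 + 270) + 48758) = √(135*271 + 48758) = √(36585 + 48758) = √85343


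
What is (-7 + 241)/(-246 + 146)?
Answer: -117/50 ≈ -2.3400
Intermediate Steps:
(-7 + 241)/(-246 + 146) = 234/(-100) = 234*(-1/100) = -117/50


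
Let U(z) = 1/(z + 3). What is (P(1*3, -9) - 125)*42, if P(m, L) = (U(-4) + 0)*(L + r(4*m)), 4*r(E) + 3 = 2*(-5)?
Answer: -9471/2 ≈ -4735.5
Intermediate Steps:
r(E) = -13/4 (r(E) = -¾ + (2*(-5))/4 = -¾ + (¼)*(-10) = -¾ - 5/2 = -13/4)
U(z) = 1/(3 + z)
P(m, L) = 13/4 - L (P(m, L) = (1/(3 - 4) + 0)*(L - 13/4) = (1/(-1) + 0)*(-13/4 + L) = (-1 + 0)*(-13/4 + L) = -(-13/4 + L) = 13/4 - L)
(P(1*3, -9) - 125)*42 = ((13/4 - 1*(-9)) - 125)*42 = ((13/4 + 9) - 125)*42 = (49/4 - 125)*42 = -451/4*42 = -9471/2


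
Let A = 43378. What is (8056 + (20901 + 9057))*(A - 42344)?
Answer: 39306476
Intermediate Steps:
(8056 + (20901 + 9057))*(A - 42344) = (8056 + (20901 + 9057))*(43378 - 42344) = (8056 + 29958)*1034 = 38014*1034 = 39306476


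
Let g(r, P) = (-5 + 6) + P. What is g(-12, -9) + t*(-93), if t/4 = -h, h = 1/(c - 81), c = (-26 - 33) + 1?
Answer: -1484/139 ≈ -10.676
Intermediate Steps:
c = -58 (c = -59 + 1 = -58)
h = -1/139 (h = 1/(-58 - 81) = 1/(-139) = -1/139 ≈ -0.0071942)
g(r, P) = 1 + P
t = 4/139 (t = 4*(-1*(-1/139)) = 4*(1/139) = 4/139 ≈ 0.028777)
g(-12, -9) + t*(-93) = (1 - 9) + (4/139)*(-93) = -8 - 372/139 = -1484/139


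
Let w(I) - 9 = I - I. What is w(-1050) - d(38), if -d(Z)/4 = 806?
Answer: 3233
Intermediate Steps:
w(I) = 9 (w(I) = 9 + (I - I) = 9 + 0 = 9)
d(Z) = -3224 (d(Z) = -4*806 = -3224)
w(-1050) - d(38) = 9 - 1*(-3224) = 9 + 3224 = 3233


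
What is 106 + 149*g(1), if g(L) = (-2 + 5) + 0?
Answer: 553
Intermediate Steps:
g(L) = 3 (g(L) = 3 + 0 = 3)
106 + 149*g(1) = 106 + 149*3 = 106 + 447 = 553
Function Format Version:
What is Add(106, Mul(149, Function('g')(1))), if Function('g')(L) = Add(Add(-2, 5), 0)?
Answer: 553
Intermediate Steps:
Function('g')(L) = 3 (Function('g')(L) = Add(3, 0) = 3)
Add(106, Mul(149, Function('g')(1))) = Add(106, Mul(149, 3)) = Add(106, 447) = 553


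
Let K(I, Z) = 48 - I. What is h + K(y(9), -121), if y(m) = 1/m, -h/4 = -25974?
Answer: 935495/9 ≈ 1.0394e+5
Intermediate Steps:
h = 103896 (h = -4*(-25974) = 103896)
y(m) = 1/m
h + K(y(9), -121) = 103896 + (48 - 1/9) = 103896 + (48 - 1*⅑) = 103896 + (48 - ⅑) = 103896 + 431/9 = 935495/9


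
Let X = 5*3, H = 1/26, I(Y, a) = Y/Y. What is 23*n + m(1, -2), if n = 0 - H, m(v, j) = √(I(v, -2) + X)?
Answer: 81/26 ≈ 3.1154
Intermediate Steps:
I(Y, a) = 1
H = 1/26 ≈ 0.038462
X = 15
m(v, j) = 4 (m(v, j) = √(1 + 15) = √16 = 4)
n = -1/26 (n = 0 - 1*1/26 = 0 - 1/26 = -1/26 ≈ -0.038462)
23*n + m(1, -2) = 23*(-1/26) + 4 = -23/26 + 4 = 81/26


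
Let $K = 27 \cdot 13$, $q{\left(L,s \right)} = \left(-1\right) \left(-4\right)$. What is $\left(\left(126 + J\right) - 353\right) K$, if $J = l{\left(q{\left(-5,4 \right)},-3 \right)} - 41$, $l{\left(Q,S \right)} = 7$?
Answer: $-91611$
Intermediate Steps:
$q{\left(L,s \right)} = 4$
$J = -34$ ($J = 7 - 41 = -34$)
$K = 351$
$\left(\left(126 + J\right) - 353\right) K = \left(\left(126 - 34\right) - 353\right) 351 = \left(92 - 353\right) 351 = \left(-261\right) 351 = -91611$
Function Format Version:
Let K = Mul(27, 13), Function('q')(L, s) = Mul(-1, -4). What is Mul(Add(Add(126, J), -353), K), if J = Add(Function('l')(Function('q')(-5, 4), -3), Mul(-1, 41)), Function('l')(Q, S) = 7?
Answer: -91611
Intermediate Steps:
Function('q')(L, s) = 4
J = -34 (J = Add(7, Mul(-1, 41)) = Add(7, -41) = -34)
K = 351
Mul(Add(Add(126, J), -353), K) = Mul(Add(Add(126, -34), -353), 351) = Mul(Add(92, -353), 351) = Mul(-261, 351) = -91611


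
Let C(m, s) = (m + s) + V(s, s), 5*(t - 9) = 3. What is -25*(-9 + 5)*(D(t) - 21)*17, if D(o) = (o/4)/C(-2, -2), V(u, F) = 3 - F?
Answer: -31620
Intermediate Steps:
t = 48/5 (t = 9 + (⅕)*3 = 9 + ⅗ = 48/5 ≈ 9.6000)
C(m, s) = 3 + m (C(m, s) = (m + s) + (3 - s) = 3 + m)
D(o) = o/4 (D(o) = (o/4)/(3 - 2) = (o*(¼))/1 = (o/4)*1 = o/4)
-25*(-9 + 5)*(D(t) - 21)*17 = -25*(-9 + 5)*((¼)*(48/5) - 21)*17 = -(-100)*(12/5 - 21)*17 = -(-100)*(-93)/5*17 = -25*372/5*17 = -1860*17 = -31620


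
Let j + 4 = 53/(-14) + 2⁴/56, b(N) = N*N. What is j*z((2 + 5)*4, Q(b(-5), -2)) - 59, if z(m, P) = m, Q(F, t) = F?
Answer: -269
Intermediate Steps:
b(N) = N²
j = -15/2 (j = -4 + (53/(-14) + 2⁴/56) = -4 + (53*(-1/14) + 16*(1/56)) = -4 + (-53/14 + 2/7) = -4 - 7/2 = -15/2 ≈ -7.5000)
j*z((2 + 5)*4, Q(b(-5), -2)) - 59 = -15*(2 + 5)*4/2 - 59 = -105*4/2 - 59 = -15/2*28 - 59 = -210 - 59 = -269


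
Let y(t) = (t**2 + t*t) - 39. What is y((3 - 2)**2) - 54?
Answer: -91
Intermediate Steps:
y(t) = -39 + 2*t**2 (y(t) = (t**2 + t**2) - 39 = 2*t**2 - 39 = -39 + 2*t**2)
y((3 - 2)**2) - 54 = (-39 + 2*((3 - 2)**2)**2) - 54 = (-39 + 2*(1**2)**2) - 54 = (-39 + 2*1**2) - 54 = (-39 + 2*1) - 54 = (-39 + 2) - 54 = -37 - 54 = -91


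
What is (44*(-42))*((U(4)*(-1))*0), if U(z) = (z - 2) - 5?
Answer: 0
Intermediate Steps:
U(z) = -7 + z (U(z) = (-2 + z) - 5 = -7 + z)
(44*(-42))*((U(4)*(-1))*0) = (44*(-42))*(((-7 + 4)*(-1))*0) = -1848*(-3*(-1))*0 = -5544*0 = -1848*0 = 0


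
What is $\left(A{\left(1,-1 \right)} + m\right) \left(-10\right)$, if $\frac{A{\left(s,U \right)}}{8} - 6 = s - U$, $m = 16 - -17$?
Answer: $-970$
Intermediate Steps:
$m = 33$ ($m = 16 + 17 = 33$)
$A{\left(s,U \right)} = 48 - 8 U + 8 s$ ($A{\left(s,U \right)} = 48 + 8 \left(s - U\right) = 48 - \left(- 8 s + 8 U\right) = 48 - 8 U + 8 s$)
$\left(A{\left(1,-1 \right)} + m\right) \left(-10\right) = \left(\left(48 - -8 + 8 \cdot 1\right) + 33\right) \left(-10\right) = \left(\left(48 + 8 + 8\right) + 33\right) \left(-10\right) = \left(64 + 33\right) \left(-10\right) = 97 \left(-10\right) = -970$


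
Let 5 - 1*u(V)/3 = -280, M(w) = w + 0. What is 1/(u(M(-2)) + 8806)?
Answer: 1/9661 ≈ 0.00010351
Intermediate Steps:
M(w) = w
u(V) = 855 (u(V) = 15 - 3*(-280) = 15 + 840 = 855)
1/(u(M(-2)) + 8806) = 1/(855 + 8806) = 1/9661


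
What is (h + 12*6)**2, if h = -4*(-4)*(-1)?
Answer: 3136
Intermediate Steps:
h = -16 (h = 16*(-1) = -16)
(h + 12*6)**2 = (-16 + 12*6)**2 = (-16 + 72)**2 = 56**2 = 3136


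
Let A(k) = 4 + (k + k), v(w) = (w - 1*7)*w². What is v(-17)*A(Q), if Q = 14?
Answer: -221952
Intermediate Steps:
v(w) = w²*(-7 + w) (v(w) = (w - 7)*w² = (-7 + w)*w² = w²*(-7 + w))
A(k) = 4 + 2*k
v(-17)*A(Q) = ((-17)²*(-7 - 17))*(4 + 2*14) = (289*(-24))*(4 + 28) = -6936*32 = -221952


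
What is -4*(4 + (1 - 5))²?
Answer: 0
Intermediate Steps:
-4*(4 + (1 - 5))² = -4*(4 - 4)² = -4*0² = -4*0 = 0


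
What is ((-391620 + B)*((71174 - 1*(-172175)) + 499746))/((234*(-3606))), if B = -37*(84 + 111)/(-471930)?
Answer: 9155783442593105/26547761448 ≈ 3.4488e+5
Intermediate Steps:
B = 481/31462 (B = -37*195*(-1/471930) = -7215*(-1/471930) = 481/31462 ≈ 0.015288)
((-391620 + B)*((71174 - 1*(-172175)) + 499746))/((234*(-3606))) = ((-391620 + 481/31462)*((71174 - 1*(-172175)) + 499746))/((234*(-3606))) = -12321147959*((71174 + 172175) + 499746)/31462/(-843804) = -12321147959*(243349 + 499746)/31462*(-1/843804) = -12321147959/31462*743095*(-1/843804) = -9155783442593105/31462*(-1/843804) = 9155783442593105/26547761448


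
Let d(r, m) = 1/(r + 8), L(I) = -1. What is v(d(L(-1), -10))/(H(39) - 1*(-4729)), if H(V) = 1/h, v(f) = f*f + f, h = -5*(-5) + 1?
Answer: 208/6024795 ≈ 3.4524e-5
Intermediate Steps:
h = 26 (h = 25 + 1 = 26)
d(r, m) = 1/(8 + r)
v(f) = f + f**2 (v(f) = f**2 + f = f + f**2)
H(V) = 1/26
v(d(L(-1), -10))/(H(39) - 1*(-4729)) = ((1 + 1/(8 - 1))/(8 - 1))/(1/26 - 1*(-4729)) = ((1 + 1/7)/7)/(1/26 + 4729) = ((1 + 1/7)/7)/(122955/26) = ((1/7)*(8/7))*(26/122955) = (8/49)*(26/122955) = 208/6024795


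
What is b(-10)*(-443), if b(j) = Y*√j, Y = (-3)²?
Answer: -3987*I*√10 ≈ -12608.0*I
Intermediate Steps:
Y = 9
b(j) = 9*√j
b(-10)*(-443) = (9*√(-10))*(-443) = (9*(I*√10))*(-443) = (9*I*√10)*(-443) = -3987*I*√10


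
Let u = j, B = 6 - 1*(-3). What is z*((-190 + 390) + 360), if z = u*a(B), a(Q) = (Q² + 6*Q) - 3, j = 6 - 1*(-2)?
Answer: 591360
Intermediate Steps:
B = 9 (B = 6 + 3 = 9)
j = 8 (j = 6 + 2 = 8)
a(Q) = -3 + Q² + 6*Q
u = 8
z = 1056 (z = 8*(-3 + 9² + 6*9) = 8*(-3 + 81 + 54) = 8*132 = 1056)
z*((-190 + 390) + 360) = 1056*((-190 + 390) + 360) = 1056*(200 + 360) = 1056*560 = 591360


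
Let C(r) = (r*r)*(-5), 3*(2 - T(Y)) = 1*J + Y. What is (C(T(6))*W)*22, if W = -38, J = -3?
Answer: 4180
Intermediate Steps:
T(Y) = 3 - Y/3 (T(Y) = 2 - (1*(-3) + Y)/3 = 2 - (-3 + Y)/3 = 2 + (1 - Y/3) = 3 - Y/3)
C(r) = -5*r² (C(r) = r²*(-5) = -5*r²)
(C(T(6))*W)*22 = (-5*(3 - ⅓*6)²*(-38))*22 = (-5*(3 - 2)²*(-38))*22 = (-5*1²*(-38))*22 = (-5*1*(-38))*22 = -5*(-38)*22 = 190*22 = 4180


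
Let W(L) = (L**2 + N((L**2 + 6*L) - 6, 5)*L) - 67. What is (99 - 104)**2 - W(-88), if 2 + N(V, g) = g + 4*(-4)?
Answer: -8796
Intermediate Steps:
N(V, g) = -18 + g (N(V, g) = -2 + (g + 4*(-4)) = -2 + (g - 16) = -2 + (-16 + g) = -18 + g)
W(L) = -67 + L**2 - 13*L (W(L) = (L**2 + (-18 + 5)*L) - 67 = (L**2 - 13*L) - 67 = -67 + L**2 - 13*L)
(99 - 104)**2 - W(-88) = (99 - 104)**2 - (-67 + (-88)**2 - 13*(-88)) = (-5)**2 - (-67 + 7744 + 1144) = 25 - 1*8821 = 25 - 8821 = -8796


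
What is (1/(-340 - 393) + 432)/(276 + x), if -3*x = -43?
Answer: 949965/638443 ≈ 1.4879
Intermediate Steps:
x = 43/3 (x = -⅓*(-43) = 43/3 ≈ 14.333)
(1/(-340 - 393) + 432)/(276 + x) = (1/(-340 - 393) + 432)/(276 + 43/3) = (1/(-733) + 432)/(871/3) = (-1/733 + 432)*(3/871) = (316655/733)*(3/871) = 949965/638443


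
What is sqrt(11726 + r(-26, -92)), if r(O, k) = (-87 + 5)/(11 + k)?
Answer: 8*sqrt(14842)/9 ≈ 108.29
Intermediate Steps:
r(O, k) = -82/(11 + k)
sqrt(11726 + r(-26, -92)) = sqrt(11726 - 82/(11 - 92)) = sqrt(11726 - 82/(-81)) = sqrt(11726 - 82*(-1/81)) = sqrt(11726 + 82/81) = sqrt(949888/81) = 8*sqrt(14842)/9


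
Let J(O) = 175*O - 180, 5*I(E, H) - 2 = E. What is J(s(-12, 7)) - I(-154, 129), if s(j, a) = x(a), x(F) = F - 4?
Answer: 1877/5 ≈ 375.40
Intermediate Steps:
x(F) = -4 + F
I(E, H) = 2/5 + E/5
s(j, a) = -4 + a
J(O) = -180 + 175*O
J(s(-12, 7)) - I(-154, 129) = (-180 + 175*(-4 + 7)) - (2/5 + (1/5)*(-154)) = (-180 + 175*3) - (2/5 - 154/5) = (-180 + 525) - 1*(-152/5) = 345 + 152/5 = 1877/5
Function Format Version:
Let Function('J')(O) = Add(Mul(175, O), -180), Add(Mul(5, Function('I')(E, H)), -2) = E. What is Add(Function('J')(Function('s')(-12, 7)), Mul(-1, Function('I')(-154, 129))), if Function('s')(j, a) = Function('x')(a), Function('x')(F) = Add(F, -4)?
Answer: Rational(1877, 5) ≈ 375.40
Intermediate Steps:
Function('x')(F) = Add(-4, F)
Function('I')(E, H) = Add(Rational(2, 5), Mul(Rational(1, 5), E))
Function('s')(j, a) = Add(-4, a)
Function('J')(O) = Add(-180, Mul(175, O))
Add(Function('J')(Function('s')(-12, 7)), Mul(-1, Function('I')(-154, 129))) = Add(Add(-180, Mul(175, Add(-4, 7))), Mul(-1, Add(Rational(2, 5), Mul(Rational(1, 5), -154)))) = Add(Add(-180, Mul(175, 3)), Mul(-1, Add(Rational(2, 5), Rational(-154, 5)))) = Add(Add(-180, 525), Mul(-1, Rational(-152, 5))) = Add(345, Rational(152, 5)) = Rational(1877, 5)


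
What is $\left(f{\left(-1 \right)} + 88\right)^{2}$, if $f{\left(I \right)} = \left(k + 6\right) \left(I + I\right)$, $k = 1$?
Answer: $5476$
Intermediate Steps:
$f{\left(I \right)} = 14 I$ ($f{\left(I \right)} = \left(1 + 6\right) \left(I + I\right) = 7 \cdot 2 I = 14 I$)
$\left(f{\left(-1 \right)} + 88\right)^{2} = \left(14 \left(-1\right) + 88\right)^{2} = \left(-14 + 88\right)^{2} = 74^{2} = 5476$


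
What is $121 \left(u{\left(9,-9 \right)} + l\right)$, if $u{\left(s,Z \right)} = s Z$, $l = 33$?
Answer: $-5808$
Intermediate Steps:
$u{\left(s,Z \right)} = Z s$
$121 \left(u{\left(9,-9 \right)} + l\right) = 121 \left(\left(-9\right) 9 + 33\right) = 121 \left(-81 + 33\right) = 121 \left(-48\right) = -5808$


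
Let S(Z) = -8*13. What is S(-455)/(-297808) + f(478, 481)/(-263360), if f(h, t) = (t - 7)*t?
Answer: -2120970241/2450959840 ≈ -0.86536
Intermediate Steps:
S(Z) = -104
f(h, t) = t*(-7 + t) (f(h, t) = (-7 + t)*t = t*(-7 + t))
S(-455)/(-297808) + f(478, 481)/(-263360) = -104/(-297808) + (481*(-7 + 481))/(-263360) = -104*(-1/297808) + (481*474)*(-1/263360) = 13/37226 + 227994*(-1/263360) = 13/37226 - 113997/131680 = -2120970241/2450959840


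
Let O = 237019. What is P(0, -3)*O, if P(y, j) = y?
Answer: 0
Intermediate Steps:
P(0, -3)*O = 0*237019 = 0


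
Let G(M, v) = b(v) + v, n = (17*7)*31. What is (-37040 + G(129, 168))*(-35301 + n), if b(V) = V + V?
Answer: 1154976032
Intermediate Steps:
n = 3689 (n = 119*31 = 3689)
b(V) = 2*V
G(M, v) = 3*v (G(M, v) = 2*v + v = 3*v)
(-37040 + G(129, 168))*(-35301 + n) = (-37040 + 3*168)*(-35301 + 3689) = (-37040 + 504)*(-31612) = -36536*(-31612) = 1154976032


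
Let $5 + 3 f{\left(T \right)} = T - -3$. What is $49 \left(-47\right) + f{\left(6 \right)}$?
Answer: $- \frac{6905}{3} \approx -2301.7$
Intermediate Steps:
$f{\left(T \right)} = - \frac{2}{3} + \frac{T}{3}$ ($f{\left(T \right)} = - \frac{5}{3} + \frac{T - -3}{3} = - \frac{5}{3} + \frac{T + 3}{3} = - \frac{5}{3} + \frac{3 + T}{3} = - \frac{5}{3} + \left(1 + \frac{T}{3}\right) = - \frac{2}{3} + \frac{T}{3}$)
$49 \left(-47\right) + f{\left(6 \right)} = 49 \left(-47\right) + \left(- \frac{2}{3} + \frac{1}{3} \cdot 6\right) = -2303 + \left(- \frac{2}{3} + 2\right) = -2303 + \frac{4}{3} = - \frac{6905}{3}$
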